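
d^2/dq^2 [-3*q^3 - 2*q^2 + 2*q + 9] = -18*q - 4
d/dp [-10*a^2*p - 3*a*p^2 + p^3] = -10*a^2 - 6*a*p + 3*p^2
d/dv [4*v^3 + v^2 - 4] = 2*v*(6*v + 1)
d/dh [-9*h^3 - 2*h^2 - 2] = h*(-27*h - 4)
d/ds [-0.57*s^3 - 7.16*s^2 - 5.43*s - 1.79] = -1.71*s^2 - 14.32*s - 5.43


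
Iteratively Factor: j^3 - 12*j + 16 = (j - 2)*(j^2 + 2*j - 8) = (j - 2)^2*(j + 4)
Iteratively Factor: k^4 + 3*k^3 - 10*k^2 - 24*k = (k + 4)*(k^3 - k^2 - 6*k) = k*(k + 4)*(k^2 - k - 6) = k*(k + 2)*(k + 4)*(k - 3)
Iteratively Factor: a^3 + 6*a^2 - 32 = (a + 4)*(a^2 + 2*a - 8) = (a + 4)^2*(a - 2)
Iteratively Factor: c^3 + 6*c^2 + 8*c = (c + 4)*(c^2 + 2*c) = (c + 2)*(c + 4)*(c)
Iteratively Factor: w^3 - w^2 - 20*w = (w + 4)*(w^2 - 5*w) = w*(w + 4)*(w - 5)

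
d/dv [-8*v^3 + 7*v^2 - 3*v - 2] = -24*v^2 + 14*v - 3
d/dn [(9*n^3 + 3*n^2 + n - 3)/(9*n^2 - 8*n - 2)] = (81*n^4 - 144*n^3 - 87*n^2 + 42*n - 26)/(81*n^4 - 144*n^3 + 28*n^2 + 32*n + 4)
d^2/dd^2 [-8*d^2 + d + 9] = -16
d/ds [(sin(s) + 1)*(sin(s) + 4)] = (2*sin(s) + 5)*cos(s)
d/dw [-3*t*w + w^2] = -3*t + 2*w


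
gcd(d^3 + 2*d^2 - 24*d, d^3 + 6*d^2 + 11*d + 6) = 1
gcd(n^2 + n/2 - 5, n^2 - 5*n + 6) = n - 2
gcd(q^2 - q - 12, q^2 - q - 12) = q^2 - q - 12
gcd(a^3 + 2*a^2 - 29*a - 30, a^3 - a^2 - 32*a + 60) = a^2 + a - 30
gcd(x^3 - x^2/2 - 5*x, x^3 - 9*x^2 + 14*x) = x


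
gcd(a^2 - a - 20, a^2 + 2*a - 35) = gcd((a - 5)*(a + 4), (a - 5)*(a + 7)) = a - 5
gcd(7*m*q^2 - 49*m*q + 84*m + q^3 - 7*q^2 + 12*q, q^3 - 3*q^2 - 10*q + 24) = q - 4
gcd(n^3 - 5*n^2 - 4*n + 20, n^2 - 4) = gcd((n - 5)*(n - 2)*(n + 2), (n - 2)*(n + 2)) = n^2 - 4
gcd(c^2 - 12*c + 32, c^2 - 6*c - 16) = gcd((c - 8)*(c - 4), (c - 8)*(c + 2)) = c - 8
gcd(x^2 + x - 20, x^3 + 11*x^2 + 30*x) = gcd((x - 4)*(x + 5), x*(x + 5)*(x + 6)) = x + 5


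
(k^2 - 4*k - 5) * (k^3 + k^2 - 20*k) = k^5 - 3*k^4 - 29*k^3 + 75*k^2 + 100*k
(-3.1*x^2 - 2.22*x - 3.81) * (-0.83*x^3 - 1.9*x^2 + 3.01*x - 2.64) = 2.573*x^5 + 7.7326*x^4 - 1.9507*x^3 + 8.7408*x^2 - 5.6073*x + 10.0584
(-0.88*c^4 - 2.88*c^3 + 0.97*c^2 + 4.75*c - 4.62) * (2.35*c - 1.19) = -2.068*c^5 - 5.7208*c^4 + 5.7067*c^3 + 10.0082*c^2 - 16.5095*c + 5.4978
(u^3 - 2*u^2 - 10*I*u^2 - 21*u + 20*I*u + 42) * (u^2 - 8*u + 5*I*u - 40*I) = u^5 - 10*u^4 - 5*I*u^4 + 45*u^3 + 50*I*u^3 - 290*u^2 - 185*I*u^2 + 464*u + 1050*I*u - 1680*I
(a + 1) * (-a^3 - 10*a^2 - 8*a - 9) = -a^4 - 11*a^3 - 18*a^2 - 17*a - 9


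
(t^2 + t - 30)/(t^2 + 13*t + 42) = (t - 5)/(t + 7)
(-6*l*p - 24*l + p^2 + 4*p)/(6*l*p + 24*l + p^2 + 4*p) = (-6*l + p)/(6*l + p)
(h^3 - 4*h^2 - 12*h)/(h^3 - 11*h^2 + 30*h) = (h + 2)/(h - 5)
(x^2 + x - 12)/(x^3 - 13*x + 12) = 1/(x - 1)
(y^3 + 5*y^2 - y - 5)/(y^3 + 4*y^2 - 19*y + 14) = (y^2 + 6*y + 5)/(y^2 + 5*y - 14)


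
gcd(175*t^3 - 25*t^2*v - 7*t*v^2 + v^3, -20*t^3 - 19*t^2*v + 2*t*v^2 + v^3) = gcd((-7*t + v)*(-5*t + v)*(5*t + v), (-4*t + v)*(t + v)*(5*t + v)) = 5*t + v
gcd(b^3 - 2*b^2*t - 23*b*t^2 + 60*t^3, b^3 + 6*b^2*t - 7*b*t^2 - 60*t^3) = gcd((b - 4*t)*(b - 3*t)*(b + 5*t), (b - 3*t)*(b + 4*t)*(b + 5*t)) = -b^2 - 2*b*t + 15*t^2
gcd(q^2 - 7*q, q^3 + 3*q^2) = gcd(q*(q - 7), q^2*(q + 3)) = q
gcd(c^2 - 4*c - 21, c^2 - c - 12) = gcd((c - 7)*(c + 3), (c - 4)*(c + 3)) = c + 3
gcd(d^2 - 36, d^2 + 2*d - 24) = d + 6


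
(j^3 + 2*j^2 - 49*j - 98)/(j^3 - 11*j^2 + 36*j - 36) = (j^3 + 2*j^2 - 49*j - 98)/(j^3 - 11*j^2 + 36*j - 36)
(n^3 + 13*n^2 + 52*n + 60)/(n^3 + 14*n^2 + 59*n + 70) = (n + 6)/(n + 7)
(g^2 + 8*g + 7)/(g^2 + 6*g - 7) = (g + 1)/(g - 1)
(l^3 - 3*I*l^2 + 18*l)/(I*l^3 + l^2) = (l^2 - 3*I*l + 18)/(l*(I*l + 1))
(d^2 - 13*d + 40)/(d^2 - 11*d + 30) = (d - 8)/(d - 6)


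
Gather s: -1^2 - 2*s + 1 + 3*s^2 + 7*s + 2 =3*s^2 + 5*s + 2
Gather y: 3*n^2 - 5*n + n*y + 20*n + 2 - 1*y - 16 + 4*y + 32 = 3*n^2 + 15*n + y*(n + 3) + 18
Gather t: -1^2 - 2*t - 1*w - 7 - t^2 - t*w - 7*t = -t^2 + t*(-w - 9) - w - 8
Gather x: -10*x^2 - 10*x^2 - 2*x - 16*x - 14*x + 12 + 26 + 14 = -20*x^2 - 32*x + 52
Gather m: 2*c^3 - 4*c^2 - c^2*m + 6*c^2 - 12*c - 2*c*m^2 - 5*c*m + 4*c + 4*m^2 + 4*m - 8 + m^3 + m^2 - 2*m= 2*c^3 + 2*c^2 - 8*c + m^3 + m^2*(5 - 2*c) + m*(-c^2 - 5*c + 2) - 8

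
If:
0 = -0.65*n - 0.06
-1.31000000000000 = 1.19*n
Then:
No Solution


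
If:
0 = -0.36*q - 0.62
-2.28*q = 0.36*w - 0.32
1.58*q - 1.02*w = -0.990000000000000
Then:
No Solution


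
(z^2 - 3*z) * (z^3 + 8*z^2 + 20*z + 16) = z^5 + 5*z^4 - 4*z^3 - 44*z^2 - 48*z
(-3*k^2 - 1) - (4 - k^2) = -2*k^2 - 5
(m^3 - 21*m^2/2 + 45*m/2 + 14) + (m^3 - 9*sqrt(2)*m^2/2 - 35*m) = 2*m^3 - 21*m^2/2 - 9*sqrt(2)*m^2/2 - 25*m/2 + 14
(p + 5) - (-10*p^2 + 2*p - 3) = 10*p^2 - p + 8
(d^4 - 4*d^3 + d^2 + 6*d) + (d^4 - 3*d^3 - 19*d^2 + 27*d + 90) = 2*d^4 - 7*d^3 - 18*d^2 + 33*d + 90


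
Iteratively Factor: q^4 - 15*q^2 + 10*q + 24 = (q + 1)*(q^3 - q^2 - 14*q + 24) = (q - 3)*(q + 1)*(q^2 + 2*q - 8) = (q - 3)*(q - 2)*(q + 1)*(q + 4)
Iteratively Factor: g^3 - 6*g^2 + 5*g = (g - 5)*(g^2 - g) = (g - 5)*(g - 1)*(g)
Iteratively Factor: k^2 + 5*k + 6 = (k + 2)*(k + 3)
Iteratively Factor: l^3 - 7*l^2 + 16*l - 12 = (l - 2)*(l^2 - 5*l + 6) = (l - 3)*(l - 2)*(l - 2)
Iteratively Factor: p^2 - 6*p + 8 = (p - 4)*(p - 2)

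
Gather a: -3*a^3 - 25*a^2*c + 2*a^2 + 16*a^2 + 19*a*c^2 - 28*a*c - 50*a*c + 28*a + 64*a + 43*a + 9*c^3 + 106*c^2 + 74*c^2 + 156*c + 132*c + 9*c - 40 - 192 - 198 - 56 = -3*a^3 + a^2*(18 - 25*c) + a*(19*c^2 - 78*c + 135) + 9*c^3 + 180*c^2 + 297*c - 486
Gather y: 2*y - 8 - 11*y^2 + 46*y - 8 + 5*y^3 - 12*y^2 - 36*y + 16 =5*y^3 - 23*y^2 + 12*y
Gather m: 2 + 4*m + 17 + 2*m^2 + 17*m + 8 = 2*m^2 + 21*m + 27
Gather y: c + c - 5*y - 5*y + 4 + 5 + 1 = 2*c - 10*y + 10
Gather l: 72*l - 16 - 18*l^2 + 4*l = -18*l^2 + 76*l - 16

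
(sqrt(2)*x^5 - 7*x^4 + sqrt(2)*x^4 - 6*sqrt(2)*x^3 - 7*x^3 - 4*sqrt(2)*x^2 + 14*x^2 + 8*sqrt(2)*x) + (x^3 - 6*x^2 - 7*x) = sqrt(2)*x^5 - 7*x^4 + sqrt(2)*x^4 - 6*sqrt(2)*x^3 - 6*x^3 - 4*sqrt(2)*x^2 + 8*x^2 - 7*x + 8*sqrt(2)*x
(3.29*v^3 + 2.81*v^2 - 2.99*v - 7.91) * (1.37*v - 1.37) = 4.5073*v^4 - 0.6576*v^3 - 7.946*v^2 - 6.7404*v + 10.8367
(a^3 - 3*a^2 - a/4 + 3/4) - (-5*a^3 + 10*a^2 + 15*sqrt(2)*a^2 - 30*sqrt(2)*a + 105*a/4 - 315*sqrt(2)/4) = 6*a^3 - 15*sqrt(2)*a^2 - 13*a^2 - 53*a/2 + 30*sqrt(2)*a + 3/4 + 315*sqrt(2)/4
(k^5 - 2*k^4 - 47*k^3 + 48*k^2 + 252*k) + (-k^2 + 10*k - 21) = k^5 - 2*k^4 - 47*k^3 + 47*k^2 + 262*k - 21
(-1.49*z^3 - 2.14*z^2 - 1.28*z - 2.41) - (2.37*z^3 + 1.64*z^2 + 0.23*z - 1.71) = -3.86*z^3 - 3.78*z^2 - 1.51*z - 0.7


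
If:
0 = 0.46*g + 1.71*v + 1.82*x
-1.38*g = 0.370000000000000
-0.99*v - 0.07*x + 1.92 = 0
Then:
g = -0.27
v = 2.07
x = -1.88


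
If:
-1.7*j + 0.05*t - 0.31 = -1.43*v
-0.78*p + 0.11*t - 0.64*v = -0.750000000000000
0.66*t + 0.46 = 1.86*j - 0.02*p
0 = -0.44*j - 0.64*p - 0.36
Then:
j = -6.35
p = 3.80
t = -18.70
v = -6.68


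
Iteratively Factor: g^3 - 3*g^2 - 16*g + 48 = (g - 4)*(g^2 + g - 12) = (g - 4)*(g - 3)*(g + 4)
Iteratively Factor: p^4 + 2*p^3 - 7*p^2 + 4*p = (p)*(p^3 + 2*p^2 - 7*p + 4) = p*(p - 1)*(p^2 + 3*p - 4) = p*(p - 1)^2*(p + 4)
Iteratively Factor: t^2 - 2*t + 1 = (t - 1)*(t - 1)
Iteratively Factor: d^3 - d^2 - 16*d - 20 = (d - 5)*(d^2 + 4*d + 4) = (d - 5)*(d + 2)*(d + 2)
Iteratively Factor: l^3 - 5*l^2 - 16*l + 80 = (l + 4)*(l^2 - 9*l + 20) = (l - 5)*(l + 4)*(l - 4)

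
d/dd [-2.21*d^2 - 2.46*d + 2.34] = -4.42*d - 2.46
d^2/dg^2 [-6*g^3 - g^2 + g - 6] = -36*g - 2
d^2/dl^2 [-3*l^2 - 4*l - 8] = -6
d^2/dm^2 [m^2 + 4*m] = 2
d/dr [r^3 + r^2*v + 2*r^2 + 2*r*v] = 3*r^2 + 2*r*v + 4*r + 2*v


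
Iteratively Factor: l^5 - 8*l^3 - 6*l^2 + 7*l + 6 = (l - 3)*(l^4 + 3*l^3 + l^2 - 3*l - 2) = (l - 3)*(l - 1)*(l^3 + 4*l^2 + 5*l + 2) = (l - 3)*(l - 1)*(l + 2)*(l^2 + 2*l + 1) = (l - 3)*(l - 1)*(l + 1)*(l + 2)*(l + 1)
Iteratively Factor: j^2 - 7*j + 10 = (j - 5)*(j - 2)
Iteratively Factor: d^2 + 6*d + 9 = (d + 3)*(d + 3)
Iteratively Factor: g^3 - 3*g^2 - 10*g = (g - 5)*(g^2 + 2*g) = (g - 5)*(g + 2)*(g)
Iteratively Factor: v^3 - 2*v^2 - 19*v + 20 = (v + 4)*(v^2 - 6*v + 5) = (v - 1)*(v + 4)*(v - 5)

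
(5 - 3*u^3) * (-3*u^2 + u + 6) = 9*u^5 - 3*u^4 - 18*u^3 - 15*u^2 + 5*u + 30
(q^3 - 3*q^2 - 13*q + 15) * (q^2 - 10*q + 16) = q^5 - 13*q^4 + 33*q^3 + 97*q^2 - 358*q + 240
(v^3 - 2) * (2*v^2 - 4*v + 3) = 2*v^5 - 4*v^4 + 3*v^3 - 4*v^2 + 8*v - 6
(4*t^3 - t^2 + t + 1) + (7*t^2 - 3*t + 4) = 4*t^3 + 6*t^2 - 2*t + 5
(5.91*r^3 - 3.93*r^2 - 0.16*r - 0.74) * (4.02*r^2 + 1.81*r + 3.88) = 23.7582*r^5 - 5.1015*r^4 + 15.1743*r^3 - 18.5128*r^2 - 1.9602*r - 2.8712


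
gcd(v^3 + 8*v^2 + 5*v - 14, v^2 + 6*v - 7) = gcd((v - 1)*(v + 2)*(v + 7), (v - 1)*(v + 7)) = v^2 + 6*v - 7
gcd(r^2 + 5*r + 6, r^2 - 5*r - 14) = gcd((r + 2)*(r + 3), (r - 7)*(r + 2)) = r + 2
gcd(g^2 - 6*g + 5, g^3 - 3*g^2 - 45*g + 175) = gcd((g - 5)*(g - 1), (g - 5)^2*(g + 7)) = g - 5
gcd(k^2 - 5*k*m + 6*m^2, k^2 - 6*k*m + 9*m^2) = k - 3*m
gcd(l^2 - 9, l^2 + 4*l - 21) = l - 3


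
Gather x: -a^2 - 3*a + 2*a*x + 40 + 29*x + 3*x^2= -a^2 - 3*a + 3*x^2 + x*(2*a + 29) + 40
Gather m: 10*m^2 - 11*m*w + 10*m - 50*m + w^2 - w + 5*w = 10*m^2 + m*(-11*w - 40) + w^2 + 4*w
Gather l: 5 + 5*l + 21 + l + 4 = 6*l + 30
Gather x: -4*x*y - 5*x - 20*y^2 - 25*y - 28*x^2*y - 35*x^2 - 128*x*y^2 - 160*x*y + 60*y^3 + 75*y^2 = x^2*(-28*y - 35) + x*(-128*y^2 - 164*y - 5) + 60*y^3 + 55*y^2 - 25*y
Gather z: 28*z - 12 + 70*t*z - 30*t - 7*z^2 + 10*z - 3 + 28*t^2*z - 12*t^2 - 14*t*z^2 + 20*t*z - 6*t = -12*t^2 - 36*t + z^2*(-14*t - 7) + z*(28*t^2 + 90*t + 38) - 15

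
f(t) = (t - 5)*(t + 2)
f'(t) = 2*t - 3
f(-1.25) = -4.69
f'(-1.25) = -5.50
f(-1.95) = -0.35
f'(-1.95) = -6.90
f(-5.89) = 42.36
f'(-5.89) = -14.78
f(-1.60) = -2.64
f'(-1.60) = -6.20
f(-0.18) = -9.43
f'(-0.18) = -3.36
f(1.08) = -12.07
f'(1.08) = -0.84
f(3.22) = -9.29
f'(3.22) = 3.44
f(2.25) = -11.69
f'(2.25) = 1.50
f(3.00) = -10.00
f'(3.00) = 3.00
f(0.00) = -10.00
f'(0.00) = -3.00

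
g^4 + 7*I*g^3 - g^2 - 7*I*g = g*(g - 1)*(g + 1)*(g + 7*I)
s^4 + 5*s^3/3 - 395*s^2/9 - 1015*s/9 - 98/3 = (s - 7)*(s + 1/3)*(s + 7/3)*(s + 6)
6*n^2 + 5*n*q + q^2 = (2*n + q)*(3*n + q)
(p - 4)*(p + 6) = p^2 + 2*p - 24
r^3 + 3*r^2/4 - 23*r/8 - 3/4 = (r - 3/2)*(r + 1/4)*(r + 2)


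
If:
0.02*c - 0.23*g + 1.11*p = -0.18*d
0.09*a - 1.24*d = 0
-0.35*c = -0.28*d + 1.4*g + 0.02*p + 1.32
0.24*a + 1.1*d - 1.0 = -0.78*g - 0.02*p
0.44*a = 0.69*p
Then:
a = 0.55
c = -7.94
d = 0.04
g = 1.05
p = 0.35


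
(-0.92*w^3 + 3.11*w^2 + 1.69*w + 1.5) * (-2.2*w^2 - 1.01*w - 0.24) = 2.024*w^5 - 5.9128*w^4 - 6.6383*w^3 - 5.7533*w^2 - 1.9206*w - 0.36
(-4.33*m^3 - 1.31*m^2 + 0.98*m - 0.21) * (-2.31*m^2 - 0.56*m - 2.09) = 10.0023*m^5 + 5.4509*m^4 + 7.5195*m^3 + 2.6742*m^2 - 1.9306*m + 0.4389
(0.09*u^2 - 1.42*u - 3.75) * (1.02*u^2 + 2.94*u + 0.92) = 0.0918*u^4 - 1.1838*u^3 - 7.917*u^2 - 12.3314*u - 3.45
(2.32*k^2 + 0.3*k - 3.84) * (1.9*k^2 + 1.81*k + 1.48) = 4.408*k^4 + 4.7692*k^3 - 3.3194*k^2 - 6.5064*k - 5.6832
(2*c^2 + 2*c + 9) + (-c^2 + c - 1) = c^2 + 3*c + 8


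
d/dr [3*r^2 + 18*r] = 6*r + 18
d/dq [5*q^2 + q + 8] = 10*q + 1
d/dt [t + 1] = 1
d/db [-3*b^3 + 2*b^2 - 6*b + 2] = -9*b^2 + 4*b - 6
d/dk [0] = 0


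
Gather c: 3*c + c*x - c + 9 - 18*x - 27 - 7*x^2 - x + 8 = c*(x + 2) - 7*x^2 - 19*x - 10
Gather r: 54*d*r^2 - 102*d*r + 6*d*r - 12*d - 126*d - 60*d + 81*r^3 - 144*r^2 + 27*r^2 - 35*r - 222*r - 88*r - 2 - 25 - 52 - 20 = -198*d + 81*r^3 + r^2*(54*d - 117) + r*(-96*d - 345) - 99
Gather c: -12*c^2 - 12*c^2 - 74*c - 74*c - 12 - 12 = -24*c^2 - 148*c - 24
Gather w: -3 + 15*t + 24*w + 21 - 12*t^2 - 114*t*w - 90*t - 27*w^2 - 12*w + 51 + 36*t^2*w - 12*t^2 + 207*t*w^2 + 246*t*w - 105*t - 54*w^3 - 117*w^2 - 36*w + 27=-24*t^2 - 180*t - 54*w^3 + w^2*(207*t - 144) + w*(36*t^2 + 132*t - 24) + 96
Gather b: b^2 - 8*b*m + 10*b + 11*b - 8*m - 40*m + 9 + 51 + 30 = b^2 + b*(21 - 8*m) - 48*m + 90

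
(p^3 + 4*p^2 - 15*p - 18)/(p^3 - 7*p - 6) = (p + 6)/(p + 2)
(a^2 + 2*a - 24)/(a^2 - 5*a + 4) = (a + 6)/(a - 1)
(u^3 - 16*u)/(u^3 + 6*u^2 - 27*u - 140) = u*(u - 4)/(u^2 + 2*u - 35)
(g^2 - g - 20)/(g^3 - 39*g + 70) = (g + 4)/(g^2 + 5*g - 14)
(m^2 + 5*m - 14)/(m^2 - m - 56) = (m - 2)/(m - 8)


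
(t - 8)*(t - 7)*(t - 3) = t^3 - 18*t^2 + 101*t - 168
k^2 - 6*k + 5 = (k - 5)*(k - 1)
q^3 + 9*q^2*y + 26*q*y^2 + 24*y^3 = (q + 2*y)*(q + 3*y)*(q + 4*y)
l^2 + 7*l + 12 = (l + 3)*(l + 4)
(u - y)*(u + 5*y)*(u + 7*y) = u^3 + 11*u^2*y + 23*u*y^2 - 35*y^3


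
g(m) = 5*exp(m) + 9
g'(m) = 5*exp(m)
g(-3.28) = 9.19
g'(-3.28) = 0.19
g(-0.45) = 12.19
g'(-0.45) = 3.19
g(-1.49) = 10.13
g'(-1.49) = 1.13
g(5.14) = 862.58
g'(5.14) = 853.58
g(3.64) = 199.46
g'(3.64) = 190.46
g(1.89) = 42.10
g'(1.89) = 33.10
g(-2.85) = 9.29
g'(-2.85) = 0.29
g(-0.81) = 11.22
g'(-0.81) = 2.22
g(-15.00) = 9.00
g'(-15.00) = 0.00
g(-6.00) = 9.01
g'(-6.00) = 0.01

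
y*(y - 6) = y^2 - 6*y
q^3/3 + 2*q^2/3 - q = q*(q/3 + 1)*(q - 1)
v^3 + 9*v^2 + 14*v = v*(v + 2)*(v + 7)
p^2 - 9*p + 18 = (p - 6)*(p - 3)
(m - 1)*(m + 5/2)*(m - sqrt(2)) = m^3 - sqrt(2)*m^2 + 3*m^2/2 - 5*m/2 - 3*sqrt(2)*m/2 + 5*sqrt(2)/2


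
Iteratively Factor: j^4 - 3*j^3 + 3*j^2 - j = (j - 1)*(j^3 - 2*j^2 + j) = j*(j - 1)*(j^2 - 2*j + 1) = j*(j - 1)^2*(j - 1)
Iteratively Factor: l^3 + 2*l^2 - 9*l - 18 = (l + 2)*(l^2 - 9) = (l - 3)*(l + 2)*(l + 3)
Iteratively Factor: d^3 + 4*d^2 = (d)*(d^2 + 4*d) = d*(d + 4)*(d)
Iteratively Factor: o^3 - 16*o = (o + 4)*(o^2 - 4*o) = o*(o + 4)*(o - 4)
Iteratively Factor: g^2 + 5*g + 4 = (g + 4)*(g + 1)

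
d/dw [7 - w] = -1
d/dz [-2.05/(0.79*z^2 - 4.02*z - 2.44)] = (3.239*z - 8.241)/(-0.79*z^2 + 4.02*z + 2.44)^2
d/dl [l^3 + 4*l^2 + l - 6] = 3*l^2 + 8*l + 1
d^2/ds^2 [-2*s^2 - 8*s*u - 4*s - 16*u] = -4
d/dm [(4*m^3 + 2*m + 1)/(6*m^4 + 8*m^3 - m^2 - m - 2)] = (-24*m^6 - 40*m^4 - 64*m^3 - 46*m^2 + 2*m - 3)/(36*m^8 + 96*m^7 + 52*m^6 - 28*m^5 - 39*m^4 - 30*m^3 + 5*m^2 + 4*m + 4)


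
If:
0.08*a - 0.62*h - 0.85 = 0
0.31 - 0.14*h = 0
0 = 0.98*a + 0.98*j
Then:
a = 27.79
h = 2.21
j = -27.79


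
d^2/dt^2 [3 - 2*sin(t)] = 2*sin(t)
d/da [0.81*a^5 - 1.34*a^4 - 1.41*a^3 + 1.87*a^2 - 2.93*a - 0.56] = 4.05*a^4 - 5.36*a^3 - 4.23*a^2 + 3.74*a - 2.93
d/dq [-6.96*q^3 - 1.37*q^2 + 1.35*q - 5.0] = -20.88*q^2 - 2.74*q + 1.35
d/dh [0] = 0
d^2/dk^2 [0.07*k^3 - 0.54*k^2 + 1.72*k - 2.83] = 0.42*k - 1.08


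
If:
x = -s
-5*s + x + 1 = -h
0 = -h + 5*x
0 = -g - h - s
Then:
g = 4/11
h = -5/11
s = 1/11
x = -1/11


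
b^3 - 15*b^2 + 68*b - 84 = (b - 7)*(b - 6)*(b - 2)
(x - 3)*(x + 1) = x^2 - 2*x - 3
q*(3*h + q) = 3*h*q + q^2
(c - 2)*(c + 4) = c^2 + 2*c - 8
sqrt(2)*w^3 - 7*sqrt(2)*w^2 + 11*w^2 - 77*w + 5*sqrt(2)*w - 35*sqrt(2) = (w - 7)*(w + 5*sqrt(2))*(sqrt(2)*w + 1)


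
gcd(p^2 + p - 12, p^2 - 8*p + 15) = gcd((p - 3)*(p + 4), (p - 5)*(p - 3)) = p - 3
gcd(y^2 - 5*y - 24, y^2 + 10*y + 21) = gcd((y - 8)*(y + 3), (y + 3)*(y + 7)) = y + 3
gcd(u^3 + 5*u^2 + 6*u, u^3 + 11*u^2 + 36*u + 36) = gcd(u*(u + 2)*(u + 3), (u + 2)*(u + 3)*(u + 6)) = u^2 + 5*u + 6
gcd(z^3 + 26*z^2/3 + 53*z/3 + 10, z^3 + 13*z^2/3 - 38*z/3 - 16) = z^2 + 7*z + 6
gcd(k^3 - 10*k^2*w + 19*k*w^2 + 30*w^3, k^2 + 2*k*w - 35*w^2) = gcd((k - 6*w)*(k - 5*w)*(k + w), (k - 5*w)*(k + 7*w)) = -k + 5*w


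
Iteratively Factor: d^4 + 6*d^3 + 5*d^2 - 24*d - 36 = (d + 3)*(d^3 + 3*d^2 - 4*d - 12) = (d - 2)*(d + 3)*(d^2 + 5*d + 6) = (d - 2)*(d + 3)^2*(d + 2)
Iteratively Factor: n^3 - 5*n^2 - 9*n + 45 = (n - 3)*(n^2 - 2*n - 15) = (n - 5)*(n - 3)*(n + 3)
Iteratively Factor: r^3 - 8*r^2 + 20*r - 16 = (r - 2)*(r^2 - 6*r + 8) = (r - 4)*(r - 2)*(r - 2)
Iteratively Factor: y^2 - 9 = (y - 3)*(y + 3)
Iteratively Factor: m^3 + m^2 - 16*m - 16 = (m + 4)*(m^2 - 3*m - 4) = (m - 4)*(m + 4)*(m + 1)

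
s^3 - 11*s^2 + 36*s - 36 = (s - 6)*(s - 3)*(s - 2)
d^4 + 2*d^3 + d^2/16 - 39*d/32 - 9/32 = (d - 3/4)*(d + 1/4)*(d + 1)*(d + 3/2)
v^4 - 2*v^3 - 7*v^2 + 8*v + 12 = (v - 3)*(v - 2)*(v + 1)*(v + 2)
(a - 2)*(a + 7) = a^2 + 5*a - 14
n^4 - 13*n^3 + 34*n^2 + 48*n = n*(n - 8)*(n - 6)*(n + 1)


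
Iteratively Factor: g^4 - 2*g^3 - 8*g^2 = (g)*(g^3 - 2*g^2 - 8*g) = g*(g - 4)*(g^2 + 2*g) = g*(g - 4)*(g + 2)*(g)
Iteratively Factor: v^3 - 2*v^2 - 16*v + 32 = (v - 2)*(v^2 - 16) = (v - 2)*(v + 4)*(v - 4)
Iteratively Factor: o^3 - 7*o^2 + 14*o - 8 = (o - 2)*(o^2 - 5*o + 4) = (o - 4)*(o - 2)*(o - 1)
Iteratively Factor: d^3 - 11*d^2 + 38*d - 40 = (d - 4)*(d^2 - 7*d + 10) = (d - 5)*(d - 4)*(d - 2)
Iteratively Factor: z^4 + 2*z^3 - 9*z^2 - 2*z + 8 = (z - 1)*(z^3 + 3*z^2 - 6*z - 8) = (z - 1)*(z + 1)*(z^2 + 2*z - 8) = (z - 2)*(z - 1)*(z + 1)*(z + 4)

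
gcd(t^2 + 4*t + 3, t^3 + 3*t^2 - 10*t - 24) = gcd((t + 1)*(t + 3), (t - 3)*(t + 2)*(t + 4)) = 1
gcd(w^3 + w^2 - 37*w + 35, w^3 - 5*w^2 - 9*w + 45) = w - 5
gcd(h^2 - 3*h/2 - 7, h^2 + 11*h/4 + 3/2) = h + 2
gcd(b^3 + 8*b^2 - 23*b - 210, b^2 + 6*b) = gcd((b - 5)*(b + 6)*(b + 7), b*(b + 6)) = b + 6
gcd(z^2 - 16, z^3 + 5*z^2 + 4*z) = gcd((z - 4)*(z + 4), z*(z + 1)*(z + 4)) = z + 4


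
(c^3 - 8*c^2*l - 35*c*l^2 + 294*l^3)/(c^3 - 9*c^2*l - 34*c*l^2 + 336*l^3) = (c - 7*l)/(c - 8*l)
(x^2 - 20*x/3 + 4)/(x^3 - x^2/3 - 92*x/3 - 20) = (3*x - 2)/(3*x^2 + 17*x + 10)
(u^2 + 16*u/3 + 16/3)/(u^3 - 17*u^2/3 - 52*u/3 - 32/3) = (u + 4)/(u^2 - 7*u - 8)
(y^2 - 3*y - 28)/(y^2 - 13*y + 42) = (y + 4)/(y - 6)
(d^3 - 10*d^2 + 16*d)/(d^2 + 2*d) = (d^2 - 10*d + 16)/(d + 2)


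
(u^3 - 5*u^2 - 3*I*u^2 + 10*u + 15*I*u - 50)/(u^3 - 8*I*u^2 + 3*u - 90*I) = (u^2 + u*(-5 + 2*I) - 10*I)/(u^2 - 3*I*u + 18)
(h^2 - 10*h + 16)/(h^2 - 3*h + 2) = (h - 8)/(h - 1)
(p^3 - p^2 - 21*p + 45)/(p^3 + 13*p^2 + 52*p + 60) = (p^2 - 6*p + 9)/(p^2 + 8*p + 12)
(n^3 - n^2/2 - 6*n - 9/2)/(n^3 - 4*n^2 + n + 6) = (n + 3/2)/(n - 2)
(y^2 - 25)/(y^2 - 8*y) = (y^2 - 25)/(y*(y - 8))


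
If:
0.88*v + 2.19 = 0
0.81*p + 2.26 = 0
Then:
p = -2.79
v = -2.49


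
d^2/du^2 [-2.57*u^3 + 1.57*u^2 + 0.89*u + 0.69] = 3.14 - 15.42*u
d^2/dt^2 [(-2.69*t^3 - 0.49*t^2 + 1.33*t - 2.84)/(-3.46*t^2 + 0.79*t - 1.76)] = (5.6843418860808e-14*t^5 - 1.06581410364015e-14*t^4 - 58.570114*t^3 + 163.651584*t^2 + 52.013136*t - 31.706856)/(41.421736*t^6 - 28.372692*t^5 + 69.688206*t^4 - 29.357743*t^3 + 35.448336*t^2 - 7.341312*t + 5.451776)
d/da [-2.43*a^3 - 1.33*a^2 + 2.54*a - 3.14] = -7.29*a^2 - 2.66*a + 2.54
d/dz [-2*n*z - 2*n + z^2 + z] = -2*n + 2*z + 1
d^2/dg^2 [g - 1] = 0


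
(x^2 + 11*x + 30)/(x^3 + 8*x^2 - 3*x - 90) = 1/(x - 3)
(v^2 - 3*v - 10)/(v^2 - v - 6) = (v - 5)/(v - 3)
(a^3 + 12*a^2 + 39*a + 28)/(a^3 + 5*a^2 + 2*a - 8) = (a^2 + 8*a + 7)/(a^2 + a - 2)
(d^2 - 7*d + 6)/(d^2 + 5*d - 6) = (d - 6)/(d + 6)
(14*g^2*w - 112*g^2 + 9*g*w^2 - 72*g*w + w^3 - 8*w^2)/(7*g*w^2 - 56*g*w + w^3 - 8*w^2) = (2*g + w)/w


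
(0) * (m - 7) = 0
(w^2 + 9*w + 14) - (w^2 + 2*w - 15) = 7*w + 29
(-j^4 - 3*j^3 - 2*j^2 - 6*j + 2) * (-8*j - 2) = 8*j^5 + 26*j^4 + 22*j^3 + 52*j^2 - 4*j - 4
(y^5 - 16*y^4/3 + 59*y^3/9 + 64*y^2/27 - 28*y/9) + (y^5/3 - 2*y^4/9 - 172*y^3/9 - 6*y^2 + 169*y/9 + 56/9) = 4*y^5/3 - 50*y^4/9 - 113*y^3/9 - 98*y^2/27 + 47*y/3 + 56/9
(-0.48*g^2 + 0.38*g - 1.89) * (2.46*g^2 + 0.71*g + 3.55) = -1.1808*g^4 + 0.594*g^3 - 6.0836*g^2 + 0.00710000000000011*g - 6.7095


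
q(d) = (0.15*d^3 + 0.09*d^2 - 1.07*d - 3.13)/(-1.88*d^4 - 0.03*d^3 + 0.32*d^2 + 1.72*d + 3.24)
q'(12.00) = 0.00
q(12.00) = -0.01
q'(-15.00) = 0.00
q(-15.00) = 0.00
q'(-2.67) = 0.02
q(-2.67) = 0.03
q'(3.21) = -0.03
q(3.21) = 0.00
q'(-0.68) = 2.07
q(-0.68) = -1.32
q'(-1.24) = 4.01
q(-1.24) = 0.70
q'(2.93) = -0.05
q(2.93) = 0.01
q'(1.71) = -1.73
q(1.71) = 0.43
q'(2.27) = -0.21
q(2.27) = 0.08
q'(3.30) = -0.02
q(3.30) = 0.00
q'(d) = (0.45*d^2 + 0.18*d - 1.07)/(-1.88*d^4 - 0.03*d^3 + 0.32*d^2 + 1.72*d + 3.24) + (0.15*d^3 + 0.09*d^2 - 1.07*d - 3.13)*(7.52*d^3 + 0.09*d^2 - 0.64*d - 1.72)/(-1.88*d^4 - 0.03*d^3 + 0.32*d^2 + 1.72*d + 3.24)^2 = (0.282*d^6 + 0.3384*d^5 - 5.9841*d^4 - 23.0858*d^3 + 1.6735*d^2 + 2.5864*d + 1.9168)/(3.5344*d^8 + 0.1128*d^7 - 1.2023*d^6 - 6.4864*d^5 - 12.1832*d^4 + 0.9064*d^3 + 5.032*d^2 + 11.1456*d + 10.4976)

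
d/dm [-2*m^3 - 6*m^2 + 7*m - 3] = -6*m^2 - 12*m + 7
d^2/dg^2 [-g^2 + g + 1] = -2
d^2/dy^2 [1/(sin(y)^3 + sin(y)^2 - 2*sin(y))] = (-9*sin(y)^2 - 20*sin(y) - 8 + 14/sin(y) + 4/sin(y)^2 - 8/sin(y)^3)/((sin(y) - 1)^2*(sin(y) + 2)^3)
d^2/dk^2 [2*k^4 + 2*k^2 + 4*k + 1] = 24*k^2 + 4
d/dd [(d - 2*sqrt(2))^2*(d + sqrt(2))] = 3*d*(d - 2*sqrt(2))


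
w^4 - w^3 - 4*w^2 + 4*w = w*(w - 2)*(w - 1)*(w + 2)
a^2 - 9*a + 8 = (a - 8)*(a - 1)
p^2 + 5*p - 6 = (p - 1)*(p + 6)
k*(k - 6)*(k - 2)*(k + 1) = k^4 - 7*k^3 + 4*k^2 + 12*k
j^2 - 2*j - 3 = (j - 3)*(j + 1)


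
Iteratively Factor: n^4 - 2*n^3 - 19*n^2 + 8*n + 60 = (n - 5)*(n^3 + 3*n^2 - 4*n - 12) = (n - 5)*(n + 2)*(n^2 + n - 6) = (n - 5)*(n + 2)*(n + 3)*(n - 2)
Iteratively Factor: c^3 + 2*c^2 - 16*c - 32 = (c + 4)*(c^2 - 2*c - 8) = (c + 2)*(c + 4)*(c - 4)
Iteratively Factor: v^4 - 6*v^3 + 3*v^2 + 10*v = (v + 1)*(v^3 - 7*v^2 + 10*v) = (v - 5)*(v + 1)*(v^2 - 2*v) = (v - 5)*(v - 2)*(v + 1)*(v)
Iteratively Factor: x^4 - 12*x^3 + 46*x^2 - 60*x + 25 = (x - 1)*(x^3 - 11*x^2 + 35*x - 25) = (x - 5)*(x - 1)*(x^2 - 6*x + 5) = (x - 5)*(x - 1)^2*(x - 5)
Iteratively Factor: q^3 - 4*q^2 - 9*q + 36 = (q - 3)*(q^2 - q - 12) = (q - 4)*(q - 3)*(q + 3)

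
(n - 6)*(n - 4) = n^2 - 10*n + 24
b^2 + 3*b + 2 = (b + 1)*(b + 2)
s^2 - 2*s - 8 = (s - 4)*(s + 2)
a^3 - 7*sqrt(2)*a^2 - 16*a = a*(a - 8*sqrt(2))*(a + sqrt(2))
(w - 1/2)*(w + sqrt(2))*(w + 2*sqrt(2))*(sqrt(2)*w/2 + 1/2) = sqrt(2)*w^4/2 - sqrt(2)*w^3/4 + 7*w^3/2 - 7*w^2/4 + 7*sqrt(2)*w^2/2 - 7*sqrt(2)*w/4 + 2*w - 1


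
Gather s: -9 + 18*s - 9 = 18*s - 18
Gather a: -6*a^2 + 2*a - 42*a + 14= -6*a^2 - 40*a + 14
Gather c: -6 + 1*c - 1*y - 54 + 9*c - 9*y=10*c - 10*y - 60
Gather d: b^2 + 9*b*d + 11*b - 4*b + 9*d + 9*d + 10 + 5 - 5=b^2 + 7*b + d*(9*b + 18) + 10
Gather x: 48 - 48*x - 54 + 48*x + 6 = 0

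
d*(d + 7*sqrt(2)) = d^2 + 7*sqrt(2)*d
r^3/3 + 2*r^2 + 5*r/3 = r*(r/3 + 1/3)*(r + 5)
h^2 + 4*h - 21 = (h - 3)*(h + 7)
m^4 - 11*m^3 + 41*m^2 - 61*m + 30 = (m - 5)*(m - 3)*(m - 2)*(m - 1)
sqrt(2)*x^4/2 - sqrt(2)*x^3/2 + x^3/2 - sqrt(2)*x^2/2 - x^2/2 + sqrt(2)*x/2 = x*(x - 1)*(x - sqrt(2)/2)*(sqrt(2)*x/2 + 1)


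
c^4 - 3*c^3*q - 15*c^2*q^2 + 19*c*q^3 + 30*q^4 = (c - 5*q)*(c - 2*q)*(c + q)*(c + 3*q)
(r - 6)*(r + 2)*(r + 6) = r^3 + 2*r^2 - 36*r - 72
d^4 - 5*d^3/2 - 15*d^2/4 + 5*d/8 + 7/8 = (d - 7/2)*(d - 1/2)*(d + 1/2)*(d + 1)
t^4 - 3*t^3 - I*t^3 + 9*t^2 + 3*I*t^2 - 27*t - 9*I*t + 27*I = (t - 3)*(t - 3*I)*(t - I)*(t + 3*I)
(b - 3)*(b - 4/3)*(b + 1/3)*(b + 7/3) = b^4 - 5*b^3/3 - 61*b^2/9 + 197*b/27 + 28/9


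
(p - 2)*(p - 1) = p^2 - 3*p + 2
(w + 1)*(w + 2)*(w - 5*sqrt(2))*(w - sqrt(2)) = w^4 - 6*sqrt(2)*w^3 + 3*w^3 - 18*sqrt(2)*w^2 + 12*w^2 - 12*sqrt(2)*w + 30*w + 20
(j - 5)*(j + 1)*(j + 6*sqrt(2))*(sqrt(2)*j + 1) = sqrt(2)*j^4 - 4*sqrt(2)*j^3 + 13*j^3 - 52*j^2 + sqrt(2)*j^2 - 65*j - 24*sqrt(2)*j - 30*sqrt(2)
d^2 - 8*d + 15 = (d - 5)*(d - 3)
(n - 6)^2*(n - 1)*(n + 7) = n^4 - 6*n^3 - 43*n^2 + 300*n - 252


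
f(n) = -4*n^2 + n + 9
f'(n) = 1 - 8*n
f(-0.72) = 6.21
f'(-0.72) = 6.76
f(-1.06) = 3.45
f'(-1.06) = 9.48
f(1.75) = -1.50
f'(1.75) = -13.00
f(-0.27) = 8.44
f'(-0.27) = 3.16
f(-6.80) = -182.76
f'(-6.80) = 55.40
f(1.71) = -0.99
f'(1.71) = -12.68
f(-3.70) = -49.46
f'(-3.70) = 30.60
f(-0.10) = 8.86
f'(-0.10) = 1.80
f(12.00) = -555.00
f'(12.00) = -95.00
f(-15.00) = -906.00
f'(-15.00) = 121.00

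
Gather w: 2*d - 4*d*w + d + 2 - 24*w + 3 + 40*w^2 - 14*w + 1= 3*d + 40*w^2 + w*(-4*d - 38) + 6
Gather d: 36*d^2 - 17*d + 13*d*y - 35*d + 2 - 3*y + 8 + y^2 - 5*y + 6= 36*d^2 + d*(13*y - 52) + y^2 - 8*y + 16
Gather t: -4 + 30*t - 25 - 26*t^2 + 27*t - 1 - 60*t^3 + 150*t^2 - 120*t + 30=-60*t^3 + 124*t^2 - 63*t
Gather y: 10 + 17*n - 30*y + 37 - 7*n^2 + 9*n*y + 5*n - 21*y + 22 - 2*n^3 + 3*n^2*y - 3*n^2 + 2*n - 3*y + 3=-2*n^3 - 10*n^2 + 24*n + y*(3*n^2 + 9*n - 54) + 72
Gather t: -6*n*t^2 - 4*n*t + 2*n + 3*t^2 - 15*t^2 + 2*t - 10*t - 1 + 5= 2*n + t^2*(-6*n - 12) + t*(-4*n - 8) + 4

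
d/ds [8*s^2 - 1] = 16*s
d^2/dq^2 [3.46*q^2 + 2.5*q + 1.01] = 6.92000000000000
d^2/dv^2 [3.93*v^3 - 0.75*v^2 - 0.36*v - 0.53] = 23.58*v - 1.5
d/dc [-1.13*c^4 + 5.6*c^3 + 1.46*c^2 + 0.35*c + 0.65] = -4.52*c^3 + 16.8*c^2 + 2.92*c + 0.35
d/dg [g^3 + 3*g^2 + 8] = 3*g*(g + 2)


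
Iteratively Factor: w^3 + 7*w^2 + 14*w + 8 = (w + 2)*(w^2 + 5*w + 4) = (w + 2)*(w + 4)*(w + 1)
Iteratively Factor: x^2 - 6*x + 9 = (x - 3)*(x - 3)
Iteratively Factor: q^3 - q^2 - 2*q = (q)*(q^2 - q - 2) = q*(q + 1)*(q - 2)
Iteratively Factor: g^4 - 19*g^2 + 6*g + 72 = (g + 2)*(g^3 - 2*g^2 - 15*g + 36) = (g + 2)*(g + 4)*(g^2 - 6*g + 9) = (g - 3)*(g + 2)*(g + 4)*(g - 3)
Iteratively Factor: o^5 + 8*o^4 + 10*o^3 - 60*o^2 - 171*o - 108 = (o + 3)*(o^4 + 5*o^3 - 5*o^2 - 45*o - 36) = (o - 3)*(o + 3)*(o^3 + 8*o^2 + 19*o + 12) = (o - 3)*(o + 3)^2*(o^2 + 5*o + 4) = (o - 3)*(o + 3)^2*(o + 4)*(o + 1)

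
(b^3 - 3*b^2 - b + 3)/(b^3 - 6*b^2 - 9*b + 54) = (b^2 - 1)/(b^2 - 3*b - 18)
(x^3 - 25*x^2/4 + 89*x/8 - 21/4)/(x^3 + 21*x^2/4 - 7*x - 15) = (8*x^2 - 34*x + 21)/(2*(4*x^2 + 29*x + 30))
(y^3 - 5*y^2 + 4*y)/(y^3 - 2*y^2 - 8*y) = (y - 1)/(y + 2)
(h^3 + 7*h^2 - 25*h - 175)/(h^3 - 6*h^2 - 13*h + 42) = (h^3 + 7*h^2 - 25*h - 175)/(h^3 - 6*h^2 - 13*h + 42)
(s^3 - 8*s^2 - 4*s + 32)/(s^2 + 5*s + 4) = (s^3 - 8*s^2 - 4*s + 32)/(s^2 + 5*s + 4)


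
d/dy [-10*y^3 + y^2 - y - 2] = -30*y^2 + 2*y - 1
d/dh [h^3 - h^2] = h*(3*h - 2)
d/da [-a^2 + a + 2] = 1 - 2*a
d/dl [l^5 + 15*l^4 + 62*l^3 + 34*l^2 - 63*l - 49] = 5*l^4 + 60*l^3 + 186*l^2 + 68*l - 63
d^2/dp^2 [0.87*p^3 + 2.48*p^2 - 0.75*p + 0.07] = 5.22*p + 4.96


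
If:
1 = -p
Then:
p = -1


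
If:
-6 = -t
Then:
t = 6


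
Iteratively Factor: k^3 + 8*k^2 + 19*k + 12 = (k + 4)*(k^2 + 4*k + 3) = (k + 1)*(k + 4)*(k + 3)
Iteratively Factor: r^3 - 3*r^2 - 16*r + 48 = (r - 3)*(r^2 - 16) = (r - 4)*(r - 3)*(r + 4)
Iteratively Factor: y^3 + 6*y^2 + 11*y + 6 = (y + 3)*(y^2 + 3*y + 2) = (y + 1)*(y + 3)*(y + 2)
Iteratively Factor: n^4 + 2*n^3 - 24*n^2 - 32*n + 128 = (n - 4)*(n^3 + 6*n^2 - 32) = (n - 4)*(n + 4)*(n^2 + 2*n - 8) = (n - 4)*(n + 4)^2*(n - 2)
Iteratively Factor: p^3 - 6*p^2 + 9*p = (p - 3)*(p^2 - 3*p) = (p - 3)^2*(p)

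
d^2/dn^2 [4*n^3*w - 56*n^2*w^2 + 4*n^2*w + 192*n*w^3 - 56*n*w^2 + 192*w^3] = 8*w*(3*n - 14*w + 1)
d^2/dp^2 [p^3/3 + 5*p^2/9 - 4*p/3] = 2*p + 10/9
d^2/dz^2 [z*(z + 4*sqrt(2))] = 2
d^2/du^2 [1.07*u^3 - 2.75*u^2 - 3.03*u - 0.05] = 6.42*u - 5.5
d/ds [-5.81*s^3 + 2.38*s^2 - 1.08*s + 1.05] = -17.43*s^2 + 4.76*s - 1.08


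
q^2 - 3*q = q*(q - 3)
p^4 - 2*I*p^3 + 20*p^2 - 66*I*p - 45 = (p - 3*I)^2*(p - I)*(p + 5*I)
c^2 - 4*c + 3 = (c - 3)*(c - 1)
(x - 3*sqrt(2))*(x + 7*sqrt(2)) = x^2 + 4*sqrt(2)*x - 42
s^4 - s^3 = s^3*(s - 1)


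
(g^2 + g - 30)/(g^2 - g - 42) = (g - 5)/(g - 7)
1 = 1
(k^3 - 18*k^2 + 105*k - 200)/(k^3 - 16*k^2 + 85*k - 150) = (k - 8)/(k - 6)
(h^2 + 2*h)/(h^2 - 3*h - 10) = h/(h - 5)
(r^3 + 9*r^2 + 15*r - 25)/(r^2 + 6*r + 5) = (r^2 + 4*r - 5)/(r + 1)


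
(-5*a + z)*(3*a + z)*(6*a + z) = -90*a^3 - 27*a^2*z + 4*a*z^2 + z^3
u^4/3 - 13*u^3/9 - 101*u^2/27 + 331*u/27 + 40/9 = (u/3 + 1)*(u - 5)*(u - 8/3)*(u + 1/3)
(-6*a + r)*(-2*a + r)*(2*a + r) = 24*a^3 - 4*a^2*r - 6*a*r^2 + r^3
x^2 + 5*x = x*(x + 5)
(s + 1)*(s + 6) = s^2 + 7*s + 6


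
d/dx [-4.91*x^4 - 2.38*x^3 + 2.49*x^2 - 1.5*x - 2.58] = -19.64*x^3 - 7.14*x^2 + 4.98*x - 1.5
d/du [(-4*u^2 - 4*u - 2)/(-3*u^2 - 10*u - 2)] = 4*(7*u^2 + u - 3)/(9*u^4 + 60*u^3 + 112*u^2 + 40*u + 4)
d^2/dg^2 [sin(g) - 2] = -sin(g)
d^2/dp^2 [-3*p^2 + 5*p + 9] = -6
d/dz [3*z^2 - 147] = 6*z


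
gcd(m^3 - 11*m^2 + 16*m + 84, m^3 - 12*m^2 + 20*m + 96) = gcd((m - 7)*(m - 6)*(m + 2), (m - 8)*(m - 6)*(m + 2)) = m^2 - 4*m - 12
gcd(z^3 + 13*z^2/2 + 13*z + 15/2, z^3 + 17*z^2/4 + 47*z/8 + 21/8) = z + 1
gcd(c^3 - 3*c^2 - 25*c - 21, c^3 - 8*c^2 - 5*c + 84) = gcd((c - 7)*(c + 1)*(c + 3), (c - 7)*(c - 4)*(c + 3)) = c^2 - 4*c - 21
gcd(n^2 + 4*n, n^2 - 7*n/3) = n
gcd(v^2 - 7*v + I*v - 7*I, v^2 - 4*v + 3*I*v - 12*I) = 1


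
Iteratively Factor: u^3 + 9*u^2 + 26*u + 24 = (u + 4)*(u^2 + 5*u + 6) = (u + 2)*(u + 4)*(u + 3)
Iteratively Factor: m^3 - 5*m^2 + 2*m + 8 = (m - 4)*(m^2 - m - 2) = (m - 4)*(m - 2)*(m + 1)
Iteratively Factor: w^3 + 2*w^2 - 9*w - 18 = (w - 3)*(w^2 + 5*w + 6) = (w - 3)*(w + 3)*(w + 2)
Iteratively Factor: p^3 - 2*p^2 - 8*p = (p + 2)*(p^2 - 4*p) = p*(p + 2)*(p - 4)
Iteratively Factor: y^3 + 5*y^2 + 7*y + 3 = (y + 1)*(y^2 + 4*y + 3) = (y + 1)*(y + 3)*(y + 1)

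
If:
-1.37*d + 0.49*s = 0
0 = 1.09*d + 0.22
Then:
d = -0.20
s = -0.56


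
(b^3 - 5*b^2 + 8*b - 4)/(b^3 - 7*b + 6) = (b - 2)/(b + 3)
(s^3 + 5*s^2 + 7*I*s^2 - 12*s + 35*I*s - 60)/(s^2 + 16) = (s^2 + s*(5 + 3*I) + 15*I)/(s - 4*I)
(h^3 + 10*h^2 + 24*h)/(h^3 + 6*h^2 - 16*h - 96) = h/(h - 4)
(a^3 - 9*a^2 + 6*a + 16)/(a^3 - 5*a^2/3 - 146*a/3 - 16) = 3*(a^2 - a - 2)/(3*a^2 + 19*a + 6)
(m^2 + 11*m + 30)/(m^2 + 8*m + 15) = (m + 6)/(m + 3)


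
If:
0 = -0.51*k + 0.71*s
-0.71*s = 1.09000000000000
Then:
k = -2.14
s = -1.54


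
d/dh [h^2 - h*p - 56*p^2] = 2*h - p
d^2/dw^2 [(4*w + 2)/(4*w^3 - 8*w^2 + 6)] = 4*(2*w^2*(2*w + 1)*(3*w - 4)^2 + (-6*w^2 + 8*w - (2*w + 1)*(3*w - 2))*(2*w^3 - 4*w^2 + 3))/(2*w^3 - 4*w^2 + 3)^3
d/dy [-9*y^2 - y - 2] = -18*y - 1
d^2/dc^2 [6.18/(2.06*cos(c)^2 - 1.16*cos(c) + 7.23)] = (-104.901792*(1 - cos(c)^2)^2 + 44.303184*cos(c)^3 + 307.408032*cos(c)^2 - 140.436792*cos(c) - 62.5539600000001)/(2.06*cos(c)^2 - 1.16*cos(c) + 7.23)^3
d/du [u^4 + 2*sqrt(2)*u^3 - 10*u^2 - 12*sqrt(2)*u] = 4*u^3 + 6*sqrt(2)*u^2 - 20*u - 12*sqrt(2)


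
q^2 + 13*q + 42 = (q + 6)*(q + 7)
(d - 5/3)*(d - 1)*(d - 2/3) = d^3 - 10*d^2/3 + 31*d/9 - 10/9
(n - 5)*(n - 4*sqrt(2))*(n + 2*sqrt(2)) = n^3 - 5*n^2 - 2*sqrt(2)*n^2 - 16*n + 10*sqrt(2)*n + 80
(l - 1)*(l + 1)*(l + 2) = l^3 + 2*l^2 - l - 2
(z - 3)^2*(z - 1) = z^3 - 7*z^2 + 15*z - 9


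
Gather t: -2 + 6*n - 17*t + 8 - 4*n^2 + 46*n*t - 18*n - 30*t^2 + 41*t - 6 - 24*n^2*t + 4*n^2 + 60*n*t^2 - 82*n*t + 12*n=t^2*(60*n - 30) + t*(-24*n^2 - 36*n + 24)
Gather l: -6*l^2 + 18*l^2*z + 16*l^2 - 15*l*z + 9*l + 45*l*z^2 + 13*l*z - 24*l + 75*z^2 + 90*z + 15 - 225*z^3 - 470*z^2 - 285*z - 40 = l^2*(18*z + 10) + l*(45*z^2 - 2*z - 15) - 225*z^3 - 395*z^2 - 195*z - 25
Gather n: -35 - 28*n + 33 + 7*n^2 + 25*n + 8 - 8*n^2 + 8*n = -n^2 + 5*n + 6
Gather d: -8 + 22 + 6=20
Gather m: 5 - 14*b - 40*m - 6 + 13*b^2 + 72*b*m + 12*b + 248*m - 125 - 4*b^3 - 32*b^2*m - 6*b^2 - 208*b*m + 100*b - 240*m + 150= -4*b^3 + 7*b^2 + 98*b + m*(-32*b^2 - 136*b - 32) + 24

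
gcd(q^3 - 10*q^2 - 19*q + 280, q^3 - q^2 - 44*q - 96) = q - 8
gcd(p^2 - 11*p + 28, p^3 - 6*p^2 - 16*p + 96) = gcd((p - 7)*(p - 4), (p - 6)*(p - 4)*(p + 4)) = p - 4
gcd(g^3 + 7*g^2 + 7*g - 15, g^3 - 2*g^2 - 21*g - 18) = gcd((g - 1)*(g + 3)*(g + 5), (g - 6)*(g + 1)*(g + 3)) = g + 3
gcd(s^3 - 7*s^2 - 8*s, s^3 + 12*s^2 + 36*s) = s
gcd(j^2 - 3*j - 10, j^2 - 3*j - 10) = j^2 - 3*j - 10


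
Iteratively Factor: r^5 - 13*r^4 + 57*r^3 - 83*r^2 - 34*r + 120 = (r - 2)*(r^4 - 11*r^3 + 35*r^2 - 13*r - 60) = (r - 4)*(r - 2)*(r^3 - 7*r^2 + 7*r + 15) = (r - 5)*(r - 4)*(r - 2)*(r^2 - 2*r - 3) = (r - 5)*(r - 4)*(r - 2)*(r + 1)*(r - 3)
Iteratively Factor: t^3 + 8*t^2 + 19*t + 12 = (t + 1)*(t^2 + 7*t + 12) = (t + 1)*(t + 4)*(t + 3)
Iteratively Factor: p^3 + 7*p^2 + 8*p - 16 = (p + 4)*(p^2 + 3*p - 4) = (p - 1)*(p + 4)*(p + 4)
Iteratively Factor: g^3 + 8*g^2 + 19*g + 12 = (g + 4)*(g^2 + 4*g + 3) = (g + 1)*(g + 4)*(g + 3)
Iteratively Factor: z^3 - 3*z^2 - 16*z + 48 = (z - 3)*(z^2 - 16) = (z - 4)*(z - 3)*(z + 4)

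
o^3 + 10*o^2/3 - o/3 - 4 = (o - 1)*(o + 4/3)*(o + 3)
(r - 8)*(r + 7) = r^2 - r - 56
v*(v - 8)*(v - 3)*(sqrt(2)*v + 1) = sqrt(2)*v^4 - 11*sqrt(2)*v^3 + v^3 - 11*v^2 + 24*sqrt(2)*v^2 + 24*v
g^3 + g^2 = g^2*(g + 1)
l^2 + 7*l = l*(l + 7)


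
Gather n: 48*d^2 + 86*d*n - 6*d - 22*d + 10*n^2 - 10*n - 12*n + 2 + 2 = 48*d^2 - 28*d + 10*n^2 + n*(86*d - 22) + 4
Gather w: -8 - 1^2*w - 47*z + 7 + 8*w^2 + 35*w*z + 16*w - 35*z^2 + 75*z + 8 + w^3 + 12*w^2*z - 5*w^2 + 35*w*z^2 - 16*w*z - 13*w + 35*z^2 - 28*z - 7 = w^3 + w^2*(12*z + 3) + w*(35*z^2 + 19*z + 2)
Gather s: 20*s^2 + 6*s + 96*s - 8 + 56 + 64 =20*s^2 + 102*s + 112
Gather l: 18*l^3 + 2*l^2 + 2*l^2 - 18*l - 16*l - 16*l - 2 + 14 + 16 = 18*l^3 + 4*l^2 - 50*l + 28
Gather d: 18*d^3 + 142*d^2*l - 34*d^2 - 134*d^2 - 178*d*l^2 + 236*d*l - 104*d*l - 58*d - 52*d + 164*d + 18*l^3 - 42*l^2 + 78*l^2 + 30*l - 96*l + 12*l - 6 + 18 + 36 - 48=18*d^3 + d^2*(142*l - 168) + d*(-178*l^2 + 132*l + 54) + 18*l^3 + 36*l^2 - 54*l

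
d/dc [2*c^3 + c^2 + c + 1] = 6*c^2 + 2*c + 1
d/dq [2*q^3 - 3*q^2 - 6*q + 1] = 6*q^2 - 6*q - 6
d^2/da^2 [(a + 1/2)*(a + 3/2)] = 2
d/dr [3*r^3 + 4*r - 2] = 9*r^2 + 4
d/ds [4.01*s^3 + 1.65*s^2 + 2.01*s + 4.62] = 12.03*s^2 + 3.3*s + 2.01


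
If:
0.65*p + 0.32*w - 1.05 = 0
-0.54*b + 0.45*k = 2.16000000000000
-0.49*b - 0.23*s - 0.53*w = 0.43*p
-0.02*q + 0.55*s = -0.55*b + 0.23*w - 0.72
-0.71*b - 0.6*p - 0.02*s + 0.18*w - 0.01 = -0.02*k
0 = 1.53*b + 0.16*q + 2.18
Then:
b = -1.35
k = 3.18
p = 1.66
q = -0.73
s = -0.02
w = -0.09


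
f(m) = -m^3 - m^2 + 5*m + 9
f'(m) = -3*m^2 - 2*m + 5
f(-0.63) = 5.70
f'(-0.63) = 5.07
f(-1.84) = 2.64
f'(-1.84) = -1.48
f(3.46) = -27.09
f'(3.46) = -37.83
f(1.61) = 10.28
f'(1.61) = -6.00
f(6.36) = -256.91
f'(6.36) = -129.07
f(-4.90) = 78.14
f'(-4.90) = -57.23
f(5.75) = -185.42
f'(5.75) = -105.69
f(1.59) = 10.40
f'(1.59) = -5.76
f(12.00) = -1803.00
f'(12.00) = -451.00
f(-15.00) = 3084.00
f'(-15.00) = -640.00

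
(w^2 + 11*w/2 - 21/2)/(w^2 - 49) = (w - 3/2)/(w - 7)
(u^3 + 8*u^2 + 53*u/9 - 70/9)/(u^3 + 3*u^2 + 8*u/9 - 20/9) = (u + 7)/(u + 2)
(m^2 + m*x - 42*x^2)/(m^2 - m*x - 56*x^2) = (-m + 6*x)/(-m + 8*x)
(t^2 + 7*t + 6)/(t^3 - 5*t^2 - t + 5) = (t + 6)/(t^2 - 6*t + 5)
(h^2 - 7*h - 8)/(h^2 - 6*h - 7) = (h - 8)/(h - 7)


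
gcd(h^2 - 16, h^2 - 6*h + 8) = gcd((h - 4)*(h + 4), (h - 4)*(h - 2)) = h - 4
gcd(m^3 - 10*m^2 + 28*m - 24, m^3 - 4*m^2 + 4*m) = m^2 - 4*m + 4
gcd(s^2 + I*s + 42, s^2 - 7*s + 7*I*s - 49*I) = s + 7*I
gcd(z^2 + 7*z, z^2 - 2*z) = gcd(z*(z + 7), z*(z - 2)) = z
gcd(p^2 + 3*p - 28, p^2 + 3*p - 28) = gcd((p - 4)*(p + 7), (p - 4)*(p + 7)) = p^2 + 3*p - 28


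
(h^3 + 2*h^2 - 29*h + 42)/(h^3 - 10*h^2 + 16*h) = (h^2 + 4*h - 21)/(h*(h - 8))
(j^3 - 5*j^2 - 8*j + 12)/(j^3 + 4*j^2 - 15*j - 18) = (j^3 - 5*j^2 - 8*j + 12)/(j^3 + 4*j^2 - 15*j - 18)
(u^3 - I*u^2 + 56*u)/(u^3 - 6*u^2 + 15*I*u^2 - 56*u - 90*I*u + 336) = u*(u - 8*I)/(u^2 + 2*u*(-3 + 4*I) - 48*I)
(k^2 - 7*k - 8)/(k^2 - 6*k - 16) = (k + 1)/(k + 2)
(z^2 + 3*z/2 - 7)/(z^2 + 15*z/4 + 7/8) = 4*(z - 2)/(4*z + 1)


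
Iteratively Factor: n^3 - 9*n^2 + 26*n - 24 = (n - 3)*(n^2 - 6*n + 8) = (n - 3)*(n - 2)*(n - 4)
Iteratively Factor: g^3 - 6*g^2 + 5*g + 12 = (g + 1)*(g^2 - 7*g + 12) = (g - 4)*(g + 1)*(g - 3)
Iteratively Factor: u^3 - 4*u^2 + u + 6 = (u - 2)*(u^2 - 2*u - 3) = (u - 3)*(u - 2)*(u + 1)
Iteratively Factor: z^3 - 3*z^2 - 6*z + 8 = (z - 4)*(z^2 + z - 2) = (z - 4)*(z - 1)*(z + 2)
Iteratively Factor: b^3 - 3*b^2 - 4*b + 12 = (b - 2)*(b^2 - b - 6) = (b - 2)*(b + 2)*(b - 3)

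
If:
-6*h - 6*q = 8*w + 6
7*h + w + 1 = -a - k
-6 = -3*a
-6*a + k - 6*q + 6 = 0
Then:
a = 2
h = 7*w - 3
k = 18 - 50*w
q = 2 - 25*w/3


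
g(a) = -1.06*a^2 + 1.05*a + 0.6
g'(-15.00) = 32.85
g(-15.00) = -253.65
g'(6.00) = -11.67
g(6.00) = -31.26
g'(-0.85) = 2.85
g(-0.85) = -1.06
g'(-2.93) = 7.26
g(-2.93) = -11.58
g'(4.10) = -7.64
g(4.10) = -12.91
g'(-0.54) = 2.19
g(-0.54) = -0.28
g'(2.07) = -3.34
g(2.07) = -1.77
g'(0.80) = -0.65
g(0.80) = 0.76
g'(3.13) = -5.59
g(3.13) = -6.50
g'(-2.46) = 6.27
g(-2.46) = -8.40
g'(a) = 1.05 - 2.12*a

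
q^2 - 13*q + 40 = (q - 8)*(q - 5)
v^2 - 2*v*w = v*(v - 2*w)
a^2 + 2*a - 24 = (a - 4)*(a + 6)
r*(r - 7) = r^2 - 7*r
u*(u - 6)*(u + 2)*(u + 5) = u^4 + u^3 - 32*u^2 - 60*u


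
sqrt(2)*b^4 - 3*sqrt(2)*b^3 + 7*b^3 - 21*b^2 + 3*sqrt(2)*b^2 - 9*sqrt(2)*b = b*(b - 3)*(b + 3*sqrt(2))*(sqrt(2)*b + 1)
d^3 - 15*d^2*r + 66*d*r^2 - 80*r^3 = (d - 8*r)*(d - 5*r)*(d - 2*r)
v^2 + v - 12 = (v - 3)*(v + 4)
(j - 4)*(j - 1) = j^2 - 5*j + 4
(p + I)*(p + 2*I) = p^2 + 3*I*p - 2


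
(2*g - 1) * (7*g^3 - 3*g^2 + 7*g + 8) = 14*g^4 - 13*g^3 + 17*g^2 + 9*g - 8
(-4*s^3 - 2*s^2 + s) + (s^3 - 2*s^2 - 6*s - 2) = -3*s^3 - 4*s^2 - 5*s - 2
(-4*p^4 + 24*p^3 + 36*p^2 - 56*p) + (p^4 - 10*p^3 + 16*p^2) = -3*p^4 + 14*p^3 + 52*p^2 - 56*p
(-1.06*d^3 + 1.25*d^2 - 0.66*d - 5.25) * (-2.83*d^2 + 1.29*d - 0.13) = 2.9998*d^5 - 4.9049*d^4 + 3.6181*d^3 + 13.8436*d^2 - 6.6867*d + 0.6825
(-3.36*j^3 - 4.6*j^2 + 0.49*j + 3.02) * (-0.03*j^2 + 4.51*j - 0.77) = 0.1008*j^5 - 15.0156*j^4 - 18.1735*j^3 + 5.6613*j^2 + 13.2429*j - 2.3254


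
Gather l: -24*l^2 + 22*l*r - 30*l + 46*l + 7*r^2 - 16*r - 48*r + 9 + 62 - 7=-24*l^2 + l*(22*r + 16) + 7*r^2 - 64*r + 64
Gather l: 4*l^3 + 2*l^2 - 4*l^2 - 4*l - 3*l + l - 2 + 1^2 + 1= 4*l^3 - 2*l^2 - 6*l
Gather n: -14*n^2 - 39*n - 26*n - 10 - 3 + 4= -14*n^2 - 65*n - 9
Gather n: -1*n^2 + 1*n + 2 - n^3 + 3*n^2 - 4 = -n^3 + 2*n^2 + n - 2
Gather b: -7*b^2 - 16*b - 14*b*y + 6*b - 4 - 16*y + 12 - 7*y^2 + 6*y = -7*b^2 + b*(-14*y - 10) - 7*y^2 - 10*y + 8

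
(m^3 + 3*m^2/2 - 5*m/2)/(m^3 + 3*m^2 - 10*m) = (2*m^2 + 3*m - 5)/(2*(m^2 + 3*m - 10))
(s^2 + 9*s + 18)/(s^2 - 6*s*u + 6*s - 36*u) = (s + 3)/(s - 6*u)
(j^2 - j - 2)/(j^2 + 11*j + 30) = (j^2 - j - 2)/(j^2 + 11*j + 30)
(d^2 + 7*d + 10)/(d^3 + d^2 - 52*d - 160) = (d + 2)/(d^2 - 4*d - 32)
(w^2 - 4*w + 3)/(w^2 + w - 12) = (w - 1)/(w + 4)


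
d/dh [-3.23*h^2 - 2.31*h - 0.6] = -6.46*h - 2.31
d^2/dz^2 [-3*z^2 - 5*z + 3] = -6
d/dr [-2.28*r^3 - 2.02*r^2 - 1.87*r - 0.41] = -6.84*r^2 - 4.04*r - 1.87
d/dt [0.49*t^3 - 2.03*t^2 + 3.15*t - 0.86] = 1.47*t^2 - 4.06*t + 3.15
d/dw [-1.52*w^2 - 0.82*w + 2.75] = -3.04*w - 0.82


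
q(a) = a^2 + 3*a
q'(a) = 2*a + 3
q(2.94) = 17.46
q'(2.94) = 8.88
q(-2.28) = -1.64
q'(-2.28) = -1.56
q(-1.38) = -2.24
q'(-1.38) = 0.24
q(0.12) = 0.37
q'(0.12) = 3.24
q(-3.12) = 0.37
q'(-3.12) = -3.24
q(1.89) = 9.24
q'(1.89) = 6.78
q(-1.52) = -2.25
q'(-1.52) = -0.04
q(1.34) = 5.82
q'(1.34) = 5.68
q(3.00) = 18.00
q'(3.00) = 9.00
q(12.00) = 180.00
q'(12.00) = 27.00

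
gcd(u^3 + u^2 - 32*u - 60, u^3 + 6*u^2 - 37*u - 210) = u^2 - u - 30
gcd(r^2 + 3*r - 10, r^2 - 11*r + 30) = 1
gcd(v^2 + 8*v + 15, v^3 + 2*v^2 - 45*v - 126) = v + 3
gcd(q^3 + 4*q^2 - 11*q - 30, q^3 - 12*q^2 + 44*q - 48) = 1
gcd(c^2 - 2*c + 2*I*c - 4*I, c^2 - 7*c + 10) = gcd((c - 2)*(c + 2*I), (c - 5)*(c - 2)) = c - 2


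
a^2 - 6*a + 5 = (a - 5)*(a - 1)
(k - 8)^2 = k^2 - 16*k + 64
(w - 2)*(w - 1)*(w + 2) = w^3 - w^2 - 4*w + 4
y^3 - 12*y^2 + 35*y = y*(y - 7)*(y - 5)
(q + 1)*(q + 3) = q^2 + 4*q + 3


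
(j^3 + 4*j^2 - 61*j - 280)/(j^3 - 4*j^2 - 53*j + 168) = (j + 5)/(j - 3)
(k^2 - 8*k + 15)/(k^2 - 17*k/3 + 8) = 3*(k - 5)/(3*k - 8)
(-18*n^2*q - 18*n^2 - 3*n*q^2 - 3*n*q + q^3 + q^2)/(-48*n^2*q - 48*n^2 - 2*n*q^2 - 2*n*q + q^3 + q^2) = (-18*n^2 - 3*n*q + q^2)/(-48*n^2 - 2*n*q + q^2)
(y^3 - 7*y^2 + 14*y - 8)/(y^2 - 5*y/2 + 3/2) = 2*(y^2 - 6*y + 8)/(2*y - 3)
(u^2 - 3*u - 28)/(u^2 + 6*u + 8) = (u - 7)/(u + 2)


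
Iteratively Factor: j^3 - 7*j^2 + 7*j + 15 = (j - 5)*(j^2 - 2*j - 3) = (j - 5)*(j - 3)*(j + 1)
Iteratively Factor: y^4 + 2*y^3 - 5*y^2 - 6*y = (y + 1)*(y^3 + y^2 - 6*y) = (y + 1)*(y + 3)*(y^2 - 2*y) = (y - 2)*(y + 1)*(y + 3)*(y)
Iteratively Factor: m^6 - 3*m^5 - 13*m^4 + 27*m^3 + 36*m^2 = (m + 1)*(m^5 - 4*m^4 - 9*m^3 + 36*m^2) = (m - 4)*(m + 1)*(m^4 - 9*m^2) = m*(m - 4)*(m + 1)*(m^3 - 9*m) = m*(m - 4)*(m + 1)*(m + 3)*(m^2 - 3*m) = m*(m - 4)*(m - 3)*(m + 1)*(m + 3)*(m)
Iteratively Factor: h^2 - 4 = (h + 2)*(h - 2)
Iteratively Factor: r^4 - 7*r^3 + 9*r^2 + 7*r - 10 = (r - 5)*(r^3 - 2*r^2 - r + 2) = (r - 5)*(r + 1)*(r^2 - 3*r + 2) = (r - 5)*(r - 2)*(r + 1)*(r - 1)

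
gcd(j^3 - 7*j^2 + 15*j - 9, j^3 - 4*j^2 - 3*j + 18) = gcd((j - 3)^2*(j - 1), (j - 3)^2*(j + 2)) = j^2 - 6*j + 9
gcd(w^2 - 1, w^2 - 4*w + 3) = w - 1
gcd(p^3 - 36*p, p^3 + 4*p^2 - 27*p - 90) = p + 6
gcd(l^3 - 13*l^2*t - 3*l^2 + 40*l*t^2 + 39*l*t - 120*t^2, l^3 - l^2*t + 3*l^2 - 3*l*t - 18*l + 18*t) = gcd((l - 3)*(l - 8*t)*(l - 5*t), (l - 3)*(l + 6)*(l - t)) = l - 3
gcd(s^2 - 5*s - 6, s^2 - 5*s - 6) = s^2 - 5*s - 6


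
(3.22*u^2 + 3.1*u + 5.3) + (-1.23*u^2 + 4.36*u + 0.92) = 1.99*u^2 + 7.46*u + 6.22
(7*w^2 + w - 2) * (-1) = -7*w^2 - w + 2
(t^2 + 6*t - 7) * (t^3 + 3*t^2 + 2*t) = t^5 + 9*t^4 + 13*t^3 - 9*t^2 - 14*t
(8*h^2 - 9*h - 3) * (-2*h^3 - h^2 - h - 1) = -16*h^5 + 10*h^4 + 7*h^3 + 4*h^2 + 12*h + 3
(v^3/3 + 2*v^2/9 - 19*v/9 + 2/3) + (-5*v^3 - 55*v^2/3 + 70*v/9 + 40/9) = -14*v^3/3 - 163*v^2/9 + 17*v/3 + 46/9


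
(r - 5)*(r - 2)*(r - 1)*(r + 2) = r^4 - 6*r^3 + r^2 + 24*r - 20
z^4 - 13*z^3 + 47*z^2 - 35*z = z*(z - 7)*(z - 5)*(z - 1)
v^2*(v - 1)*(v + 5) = v^4 + 4*v^3 - 5*v^2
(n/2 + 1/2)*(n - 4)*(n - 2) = n^3/2 - 5*n^2/2 + n + 4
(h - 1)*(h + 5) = h^2 + 4*h - 5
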